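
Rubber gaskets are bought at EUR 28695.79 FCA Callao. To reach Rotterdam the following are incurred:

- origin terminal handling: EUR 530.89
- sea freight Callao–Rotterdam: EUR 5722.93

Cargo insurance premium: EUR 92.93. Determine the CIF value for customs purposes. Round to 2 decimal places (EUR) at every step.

CIF = FCA price + pre-shipment costs + freight + insurance
CIF = 28695.79 + 530.89 + 5722.93 + 92.93 = 35042.54

CIF value: EUR 35042.54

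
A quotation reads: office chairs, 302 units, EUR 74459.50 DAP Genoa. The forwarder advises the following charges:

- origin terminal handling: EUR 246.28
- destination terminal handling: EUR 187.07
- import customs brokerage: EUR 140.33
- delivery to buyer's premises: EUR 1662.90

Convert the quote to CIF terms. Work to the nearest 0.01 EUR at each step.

CIF price: EUR 72609.53

Not relevant to the conversion: origin terminal — on the seller under both DAP and CIF; already in the DAP price and stays in the CIF price. brokerage — on the buyer under both terms; not part of either seller's price.
From DAP to CIF, the seller no longer bears: destination terminal, delivery.
CIF price = 74459.50 − 187.07 − 1662.90 = 72609.53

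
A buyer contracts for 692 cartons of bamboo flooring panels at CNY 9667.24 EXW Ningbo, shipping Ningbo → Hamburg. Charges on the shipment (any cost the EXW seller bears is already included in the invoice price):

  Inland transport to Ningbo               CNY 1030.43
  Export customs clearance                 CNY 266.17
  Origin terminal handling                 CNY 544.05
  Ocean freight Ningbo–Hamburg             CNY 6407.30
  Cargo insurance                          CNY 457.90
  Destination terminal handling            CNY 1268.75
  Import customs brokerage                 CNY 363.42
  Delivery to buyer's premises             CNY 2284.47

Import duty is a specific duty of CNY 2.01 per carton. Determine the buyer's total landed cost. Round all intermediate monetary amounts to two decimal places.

Total landed cost: CNY 23680.65

EXW: the seller makes goods available at their premises; the buyer bears all onward costs.
CIF value = EXW price + inland to port + export clearance + origin terminal + freight + insurance = 9667.24 + 1030.43 + 266.17 + 544.05 + 6407.30 + 457.90 = 18373.09
Import duty = 692 × 2.01 = 1390.92
Buyer bears: inland to port 1030.43 + export clearance 266.17 + origin terminal 544.05 + freight 6407.30 + insurance 457.90 + destination terminal 1268.75 + brokerage 363.42 + delivery 2284.47 + duty 1390.92 = 14013.41
Landed cost = invoice 9667.24 + 14013.41 = 23680.65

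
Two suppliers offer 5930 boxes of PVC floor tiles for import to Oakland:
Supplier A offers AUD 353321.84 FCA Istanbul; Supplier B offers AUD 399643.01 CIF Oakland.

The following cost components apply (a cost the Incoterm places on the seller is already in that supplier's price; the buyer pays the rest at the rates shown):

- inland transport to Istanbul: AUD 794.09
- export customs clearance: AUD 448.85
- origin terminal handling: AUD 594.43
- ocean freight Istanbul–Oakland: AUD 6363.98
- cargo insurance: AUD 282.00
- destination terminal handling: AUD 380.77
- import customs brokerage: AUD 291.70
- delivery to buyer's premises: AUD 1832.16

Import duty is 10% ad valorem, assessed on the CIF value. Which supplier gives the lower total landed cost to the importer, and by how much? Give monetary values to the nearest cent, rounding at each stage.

Supplier A is cheaper by AUD 42988.83

Supplier A (FCA):
CIF value = FCA price + origin terminal + freight + insurance = 353321.84 + 594.43 + 6363.98 + 282.00 = 360562.25
Import duty = 360562.25 × 10% = 36056.23
Buyer bears (A): 594.43 + 6363.98 + 282.00 + 380.77 + 291.70 + 1832.16 = 9745.04
Landed cost (A) = invoice 353321.84 + 9745.04 + duty 36056.23 = 399123.11
Supplier B (CIF):
The CIF price already equals the CIF value: 399643.01
Import duty = 399643.01 × 10% = 39964.30
Buyer bears (B): 380.77 + 291.70 + 1832.16 = 2504.63
Landed cost (B) = invoice 399643.01 + 2504.63 + duty 39964.30 = 442111.94
Difference = |399123.11 − 442111.94| = 42988.83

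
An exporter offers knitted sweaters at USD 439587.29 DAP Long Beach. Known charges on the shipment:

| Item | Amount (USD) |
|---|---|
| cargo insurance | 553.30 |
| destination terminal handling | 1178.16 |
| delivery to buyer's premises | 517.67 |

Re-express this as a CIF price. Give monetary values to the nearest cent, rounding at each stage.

CIF price: USD 437891.46

Not relevant to the conversion: insurance — on the seller under both DAP and CIF; already in the DAP price and stays in the CIF price.
From DAP to CIF, the seller no longer bears: destination terminal, delivery.
CIF price = 439587.29 − 1178.16 − 517.67 = 437891.46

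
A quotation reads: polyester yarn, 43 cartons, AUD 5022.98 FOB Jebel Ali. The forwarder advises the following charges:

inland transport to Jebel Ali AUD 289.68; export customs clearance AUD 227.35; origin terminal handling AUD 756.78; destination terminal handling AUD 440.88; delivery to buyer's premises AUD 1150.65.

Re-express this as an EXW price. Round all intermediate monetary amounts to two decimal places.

Not relevant to the conversion: delivery, destination terminal — on the buyer under both terms; not part of either seller's price.
From FOB to EXW, the seller no longer bears: inland to port, export clearance, origin terminal.
EXW price = 5022.98 − 289.68 − 227.35 − 756.78 = 3749.17

EXW price: AUD 3749.17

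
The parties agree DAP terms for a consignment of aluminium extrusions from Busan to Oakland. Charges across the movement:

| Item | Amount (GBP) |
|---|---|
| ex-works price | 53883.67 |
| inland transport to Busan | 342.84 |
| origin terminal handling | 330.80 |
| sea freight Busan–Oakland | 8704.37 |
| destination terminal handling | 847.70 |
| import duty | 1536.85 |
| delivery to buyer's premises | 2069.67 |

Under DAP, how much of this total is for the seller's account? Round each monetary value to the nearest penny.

Seller's account: GBP 66179.05

DAP: the seller bears all costs to the named destination except import duty and clearance.
Seller's account: goods 53883.67 + inland to port 342.84 + origin terminal 330.80 + freight 8704.37 + destination terminal 847.70 + delivery 2069.67 = 66179.05
Buyer's account: duty 1536.85 = 1536.85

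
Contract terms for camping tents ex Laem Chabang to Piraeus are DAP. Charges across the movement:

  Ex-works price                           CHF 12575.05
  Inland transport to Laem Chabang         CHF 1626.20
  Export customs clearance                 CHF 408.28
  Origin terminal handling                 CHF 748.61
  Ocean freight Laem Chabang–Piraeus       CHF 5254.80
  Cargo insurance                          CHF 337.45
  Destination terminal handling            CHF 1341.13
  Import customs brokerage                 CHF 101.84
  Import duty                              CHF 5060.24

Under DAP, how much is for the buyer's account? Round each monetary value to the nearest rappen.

Buyer's account: CHF 5162.08

DAP: the seller bears all costs to the named destination except import duty and clearance.
Seller's account: goods 12575.05 + inland to port 1626.20 + export clearance 408.28 + origin terminal 748.61 + freight 5254.80 + insurance 337.45 + destination terminal 1341.13 = 22291.52
Buyer's account: brokerage 101.84 + duty 5060.24 = 5162.08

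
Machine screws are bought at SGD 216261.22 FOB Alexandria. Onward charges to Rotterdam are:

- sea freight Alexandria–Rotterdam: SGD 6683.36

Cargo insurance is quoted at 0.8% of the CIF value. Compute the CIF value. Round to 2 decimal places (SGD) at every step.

CIF value: SGD 224742.52

Let C be the CIF value. C = FOB price + freight + 0.8% × C
C − 0.8% × C = 216261.22 + 6683.36
0.992 × C = 222944.58
C = 222944.58 / 0.992 = 224742.52
Insurance premium = 0.8% × 224742.52 = 1797.94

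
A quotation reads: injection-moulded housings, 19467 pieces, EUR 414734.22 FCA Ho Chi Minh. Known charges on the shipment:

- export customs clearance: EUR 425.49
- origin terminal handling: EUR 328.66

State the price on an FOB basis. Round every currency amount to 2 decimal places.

Not relevant to the conversion: export clearance — on the seller under both FCA and FOB; already in the FCA price and stays in the FOB price.
From FCA to FOB, the seller additionally bears: origin terminal.
FOB price = 414734.22 + 328.66 = 415062.88

FOB price: EUR 415062.88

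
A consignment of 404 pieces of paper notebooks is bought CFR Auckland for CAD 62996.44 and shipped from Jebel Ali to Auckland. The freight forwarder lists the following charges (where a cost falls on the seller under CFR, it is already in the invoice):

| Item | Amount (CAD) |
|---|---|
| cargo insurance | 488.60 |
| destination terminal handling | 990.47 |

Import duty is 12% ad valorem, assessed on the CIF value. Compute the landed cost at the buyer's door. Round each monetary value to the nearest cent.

Total landed cost: CAD 72093.71

CFR: the seller pays costs through ocean freight to the destination port, but not insurance.
CIF value = CFR price + insurance = 62996.44 + 488.60 = 63485.04
Import duty = 63485.04 × 12% = 7618.20
Buyer bears: insurance 488.60 + destination terminal 990.47 + duty 7618.20 = 9097.27
Landed cost = invoice 62996.44 + 9097.27 = 72093.71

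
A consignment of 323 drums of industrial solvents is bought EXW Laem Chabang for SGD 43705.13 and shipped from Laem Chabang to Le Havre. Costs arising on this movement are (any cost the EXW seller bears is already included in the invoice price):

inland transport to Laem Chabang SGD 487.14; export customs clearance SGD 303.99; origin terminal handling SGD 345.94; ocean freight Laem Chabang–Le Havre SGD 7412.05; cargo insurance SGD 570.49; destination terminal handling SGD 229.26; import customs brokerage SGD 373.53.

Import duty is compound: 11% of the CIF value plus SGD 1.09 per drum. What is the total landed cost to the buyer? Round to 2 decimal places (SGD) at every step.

Total landed cost: SGD 59590.32

EXW: the seller makes goods available at their premises; the buyer bears all onward costs.
CIF value = EXW price + inland to port + export clearance + origin terminal + freight + insurance = 43705.13 + 487.14 + 303.99 + 345.94 + 7412.05 + 570.49 = 52824.74
Ad valorem component: 52824.74 × 11% = 5810.72
Specific component: 323 × 1.09 = 352.07
Import duty = 5810.72 + 352.07 = 6162.79
Buyer bears: inland to port 487.14 + export clearance 303.99 + origin terminal 345.94 + freight 7412.05 + insurance 570.49 + destination terminal 229.26 + brokerage 373.53 + duty 6162.79 = 15885.19
Landed cost = invoice 43705.13 + 15885.19 = 59590.32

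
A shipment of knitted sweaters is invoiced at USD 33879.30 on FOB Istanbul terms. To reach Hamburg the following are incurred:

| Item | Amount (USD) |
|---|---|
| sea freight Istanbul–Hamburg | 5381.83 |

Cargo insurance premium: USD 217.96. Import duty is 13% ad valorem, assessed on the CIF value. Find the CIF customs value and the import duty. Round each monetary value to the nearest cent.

CIF value: USD 39479.09; import duty: USD 5132.28

CIF = FOB price + freight + insurance
CIF = 33879.30 + 5381.83 + 217.96 = 39479.09
Import duty = 39479.09 × 13% = 5132.28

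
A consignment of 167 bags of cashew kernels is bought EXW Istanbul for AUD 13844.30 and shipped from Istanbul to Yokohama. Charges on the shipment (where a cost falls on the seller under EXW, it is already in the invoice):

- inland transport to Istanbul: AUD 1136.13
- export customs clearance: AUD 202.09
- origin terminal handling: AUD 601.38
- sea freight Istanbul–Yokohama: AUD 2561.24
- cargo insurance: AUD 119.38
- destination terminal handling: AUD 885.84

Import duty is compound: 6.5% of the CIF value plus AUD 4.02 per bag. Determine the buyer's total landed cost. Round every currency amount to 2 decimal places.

Total landed cost: AUD 21221.89

EXW: the seller makes goods available at their premises; the buyer bears all onward costs.
CIF value = EXW price + inland to port + export clearance + origin terminal + freight + insurance = 13844.30 + 1136.13 + 202.09 + 601.38 + 2561.24 + 119.38 = 18464.52
Ad valorem component: 18464.52 × 6.5% = 1200.19
Specific component: 167 × 4.02 = 671.34
Import duty = 1200.19 + 671.34 = 1871.53
Buyer bears: inland to port 1136.13 + export clearance 202.09 + origin terminal 601.38 + freight 2561.24 + insurance 119.38 + destination terminal 885.84 + duty 1871.53 = 7377.59
Landed cost = invoice 13844.30 + 7377.59 = 21221.89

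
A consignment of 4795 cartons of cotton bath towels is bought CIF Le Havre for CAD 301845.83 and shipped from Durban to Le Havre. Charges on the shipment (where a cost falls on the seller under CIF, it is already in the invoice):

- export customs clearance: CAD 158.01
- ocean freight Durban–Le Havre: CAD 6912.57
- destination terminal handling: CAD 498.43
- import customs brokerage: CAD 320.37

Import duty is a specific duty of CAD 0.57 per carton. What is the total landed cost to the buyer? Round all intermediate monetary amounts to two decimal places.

Total landed cost: CAD 305397.78

CIF: the seller pays costs through ocean freight and marine insurance to the destination port.
Already in the invoice (seller's account under CIF): export clearance, freight — exclude.
The CIF price already equals the CIF value: 301845.83
Import duty = 4795 × 0.57 = 2733.15
Buyer bears: destination terminal 498.43 + brokerage 320.37 + duty 2733.15 = 3551.95
Landed cost = invoice 301845.83 + 3551.95 = 305397.78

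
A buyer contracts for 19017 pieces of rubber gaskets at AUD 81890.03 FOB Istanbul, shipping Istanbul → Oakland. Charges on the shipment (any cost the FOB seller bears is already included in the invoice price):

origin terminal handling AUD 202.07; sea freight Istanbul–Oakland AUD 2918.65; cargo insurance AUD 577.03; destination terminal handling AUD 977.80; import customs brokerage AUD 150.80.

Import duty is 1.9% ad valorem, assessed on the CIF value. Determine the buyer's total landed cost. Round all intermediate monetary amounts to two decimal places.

Total landed cost: AUD 88136.64

FOB: the seller bears costs until goods are on board at the origin port; the buyer bears freight, insurance and all costs thereafter.
Already in the invoice (seller's account under FOB): origin terminal — exclude.
CIF value = FOB price + freight + insurance = 81890.03 + 2918.65 + 577.03 = 85385.71
Import duty = 85385.71 × 1.9% = 1622.33
Buyer bears: freight 2918.65 + insurance 577.03 + destination terminal 977.80 + brokerage 150.80 + duty 1622.33 = 6246.61
Landed cost = invoice 81890.03 + 6246.61 = 88136.64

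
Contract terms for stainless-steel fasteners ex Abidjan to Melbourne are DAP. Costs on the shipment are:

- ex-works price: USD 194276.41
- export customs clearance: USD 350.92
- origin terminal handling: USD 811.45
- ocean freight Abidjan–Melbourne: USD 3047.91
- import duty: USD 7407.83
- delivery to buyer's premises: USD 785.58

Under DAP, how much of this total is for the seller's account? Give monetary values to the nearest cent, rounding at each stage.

DAP: the seller bears all costs to the named destination except import duty and clearance.
Seller's account: goods 194276.41 + export clearance 350.92 + origin terminal 811.45 + freight 3047.91 + delivery 785.58 = 199272.27
Buyer's account: duty 7407.83 = 7407.83

Seller's account: USD 199272.27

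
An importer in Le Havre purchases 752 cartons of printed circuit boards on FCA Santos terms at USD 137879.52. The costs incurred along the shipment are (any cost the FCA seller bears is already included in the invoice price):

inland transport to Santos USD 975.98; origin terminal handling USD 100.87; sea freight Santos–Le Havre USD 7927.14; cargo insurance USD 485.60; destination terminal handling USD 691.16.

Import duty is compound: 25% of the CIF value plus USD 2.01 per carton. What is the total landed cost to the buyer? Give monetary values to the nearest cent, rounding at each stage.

FCA: the seller delivers export-cleared goods to the carrier; the buyer bears costs from that point.
Already in the invoice (seller's account under FCA): inland to port — exclude.
CIF value = FCA price + origin terminal + freight + insurance = 137879.52 + 100.87 + 7927.14 + 485.60 = 146393.13
Ad valorem component: 146393.13 × 25% = 36598.28
Specific component: 752 × 2.01 = 1511.52
Import duty = 36598.28 + 1511.52 = 38109.80
Buyer bears: origin terminal 100.87 + freight 7927.14 + insurance 485.60 + destination terminal 691.16 + duty 38109.80 = 47314.57
Landed cost = invoice 137879.52 + 47314.57 = 185194.09

Total landed cost: USD 185194.09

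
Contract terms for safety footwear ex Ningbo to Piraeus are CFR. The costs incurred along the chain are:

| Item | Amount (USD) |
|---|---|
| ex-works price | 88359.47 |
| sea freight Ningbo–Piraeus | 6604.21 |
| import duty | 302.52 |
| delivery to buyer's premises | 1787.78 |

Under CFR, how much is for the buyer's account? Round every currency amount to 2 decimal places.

Buyer's account: USD 2090.30

CFR: the seller pays costs through ocean freight to the destination port, but not insurance.
Seller's account: goods 88359.47 + freight 6604.21 = 94963.68
Buyer's account: duty 302.52 + delivery 1787.78 = 2090.30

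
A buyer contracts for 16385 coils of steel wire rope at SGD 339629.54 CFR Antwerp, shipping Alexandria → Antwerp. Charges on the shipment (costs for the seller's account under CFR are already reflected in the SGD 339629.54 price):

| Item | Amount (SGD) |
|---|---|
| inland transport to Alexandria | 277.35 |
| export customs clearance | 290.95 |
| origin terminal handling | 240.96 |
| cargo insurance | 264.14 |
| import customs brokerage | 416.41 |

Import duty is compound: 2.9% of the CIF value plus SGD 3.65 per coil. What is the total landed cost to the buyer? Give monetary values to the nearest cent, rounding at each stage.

Total landed cost: SGD 409972.26

CFR: the seller pays costs through ocean freight to the destination port, but not insurance.
Already in the invoice (seller's account under CFR): inland to port, export clearance, origin terminal — exclude.
CIF value = CFR price + insurance = 339629.54 + 264.14 = 339893.68
Ad valorem component: 339893.68 × 2.9% = 9856.92
Specific component: 16385 × 3.65 = 59805.25
Import duty = 9856.92 + 59805.25 = 69662.17
Buyer bears: insurance 264.14 + brokerage 416.41 + duty 69662.17 = 70342.72
Landed cost = invoice 339629.54 + 70342.72 = 409972.26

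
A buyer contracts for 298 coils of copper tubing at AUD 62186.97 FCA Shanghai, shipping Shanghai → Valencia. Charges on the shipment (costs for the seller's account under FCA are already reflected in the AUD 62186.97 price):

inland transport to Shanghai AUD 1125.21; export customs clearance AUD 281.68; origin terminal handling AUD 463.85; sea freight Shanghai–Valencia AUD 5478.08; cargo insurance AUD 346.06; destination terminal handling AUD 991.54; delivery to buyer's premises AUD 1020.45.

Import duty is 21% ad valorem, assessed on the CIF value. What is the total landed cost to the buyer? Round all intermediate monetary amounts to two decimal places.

FCA: the seller delivers export-cleared goods to the carrier; the buyer bears costs from that point.
Already in the invoice (seller's account under FCA): inland to port, export clearance — exclude.
CIF value = FCA price + origin terminal + freight + insurance = 62186.97 + 463.85 + 5478.08 + 346.06 = 68474.96
Import duty = 68474.96 × 21% = 14379.74
Buyer bears: origin terminal 463.85 + freight 5478.08 + insurance 346.06 + destination terminal 991.54 + delivery 1020.45 + duty 14379.74 = 22679.72
Landed cost = invoice 62186.97 + 22679.72 = 84866.69

Total landed cost: AUD 84866.69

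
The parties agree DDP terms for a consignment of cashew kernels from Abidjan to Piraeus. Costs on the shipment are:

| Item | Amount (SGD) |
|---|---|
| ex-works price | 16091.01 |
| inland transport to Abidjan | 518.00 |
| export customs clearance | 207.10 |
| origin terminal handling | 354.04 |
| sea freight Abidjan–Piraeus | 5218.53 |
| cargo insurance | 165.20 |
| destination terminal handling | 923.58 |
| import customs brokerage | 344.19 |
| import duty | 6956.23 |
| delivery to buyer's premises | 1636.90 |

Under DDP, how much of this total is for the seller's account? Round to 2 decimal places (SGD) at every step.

DDP: the seller bears all costs including import duty.
Seller's account: goods 16091.01 + inland to port 518.00 + export clearance 207.10 + origin terminal 354.04 + freight 5218.53 + insurance 165.20 + destination terminal 923.58 + brokerage 344.19 + duty 6956.23 + delivery 1636.90 = 32414.78
Buyer's account: 0.00

Seller's account: SGD 32414.78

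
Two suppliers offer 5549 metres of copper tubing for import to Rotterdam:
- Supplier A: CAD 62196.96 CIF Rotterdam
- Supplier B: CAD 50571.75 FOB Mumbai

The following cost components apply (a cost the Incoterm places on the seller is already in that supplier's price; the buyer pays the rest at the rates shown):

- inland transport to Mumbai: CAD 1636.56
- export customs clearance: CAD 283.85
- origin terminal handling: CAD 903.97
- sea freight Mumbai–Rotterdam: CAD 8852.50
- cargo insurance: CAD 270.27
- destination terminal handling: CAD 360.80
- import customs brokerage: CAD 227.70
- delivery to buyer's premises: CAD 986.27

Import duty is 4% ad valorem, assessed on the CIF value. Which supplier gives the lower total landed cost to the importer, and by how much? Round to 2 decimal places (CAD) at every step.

Supplier B is cheaper by CAD 2602.54

Supplier A (CIF):
The CIF price already equals the CIF value: 62196.96
Import duty = 62196.96 × 4% = 2487.88
Buyer bears (A): 360.80 + 227.70 + 986.27 = 1574.77
Landed cost (A) = invoice 62196.96 + 1574.77 + duty 2487.88 = 66259.61
Supplier B (FOB):
CIF value = FOB price + freight + insurance = 50571.75 + 8852.50 + 270.27 = 59694.52
Import duty = 59694.52 × 4% = 2387.78
Buyer bears (B): 8852.50 + 270.27 + 360.80 + 227.70 + 986.27 = 10697.54
Landed cost (B) = invoice 50571.75 + 10697.54 + duty 2387.78 = 63657.07
Difference = |66259.61 − 63657.07| = 2602.54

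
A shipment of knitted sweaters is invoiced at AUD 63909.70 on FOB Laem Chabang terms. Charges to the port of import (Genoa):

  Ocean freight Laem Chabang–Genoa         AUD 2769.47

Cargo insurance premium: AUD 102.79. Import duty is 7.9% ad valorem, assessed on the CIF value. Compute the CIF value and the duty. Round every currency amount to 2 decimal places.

CIF = FOB price + freight + insurance
CIF = 63909.70 + 2769.47 + 102.79 = 66781.96
Import duty = 66781.96 × 7.9% = 5275.77

CIF value: AUD 66781.96; import duty: AUD 5275.77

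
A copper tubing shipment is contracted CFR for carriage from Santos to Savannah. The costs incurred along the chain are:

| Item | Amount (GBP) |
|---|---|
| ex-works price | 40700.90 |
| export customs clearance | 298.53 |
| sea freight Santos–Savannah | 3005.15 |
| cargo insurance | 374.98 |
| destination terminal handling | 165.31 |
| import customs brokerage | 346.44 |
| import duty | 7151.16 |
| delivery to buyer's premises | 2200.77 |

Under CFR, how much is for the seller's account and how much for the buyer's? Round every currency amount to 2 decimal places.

Seller: GBP 44004.58; buyer: GBP 10238.66

CFR: the seller pays costs through ocean freight to the destination port, but not insurance.
Seller's account: goods 40700.90 + export clearance 298.53 + freight 3005.15 = 44004.58
Buyer's account: insurance 374.98 + destination terminal 165.31 + brokerage 346.44 + duty 7151.16 + delivery 2200.77 = 10238.66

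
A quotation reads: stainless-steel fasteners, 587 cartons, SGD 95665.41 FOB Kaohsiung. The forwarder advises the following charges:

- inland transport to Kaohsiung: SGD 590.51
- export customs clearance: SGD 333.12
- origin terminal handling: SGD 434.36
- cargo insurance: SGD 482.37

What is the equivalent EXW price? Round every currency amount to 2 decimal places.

EXW price: SGD 94307.42

Not relevant to the conversion: insurance — on the buyer under both terms; not part of either seller's price.
From FOB to EXW, the seller no longer bears: inland to port, export clearance, origin terminal.
EXW price = 95665.41 − 590.51 − 333.12 − 434.36 = 94307.42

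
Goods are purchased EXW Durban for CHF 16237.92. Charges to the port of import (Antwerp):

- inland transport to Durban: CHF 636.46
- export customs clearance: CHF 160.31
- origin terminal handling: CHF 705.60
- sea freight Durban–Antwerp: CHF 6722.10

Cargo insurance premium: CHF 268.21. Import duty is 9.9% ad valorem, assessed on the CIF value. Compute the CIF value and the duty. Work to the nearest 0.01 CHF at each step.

CIF value: CHF 24730.60; import duty: CHF 2448.33

CIF = EXW price + pre-shipment costs + freight + insurance
CIF = 16237.92 + 636.46 + 160.31 + 705.60 + 6722.10 + 268.21 = 24730.60
Import duty = 24730.60 × 9.9% = 2448.33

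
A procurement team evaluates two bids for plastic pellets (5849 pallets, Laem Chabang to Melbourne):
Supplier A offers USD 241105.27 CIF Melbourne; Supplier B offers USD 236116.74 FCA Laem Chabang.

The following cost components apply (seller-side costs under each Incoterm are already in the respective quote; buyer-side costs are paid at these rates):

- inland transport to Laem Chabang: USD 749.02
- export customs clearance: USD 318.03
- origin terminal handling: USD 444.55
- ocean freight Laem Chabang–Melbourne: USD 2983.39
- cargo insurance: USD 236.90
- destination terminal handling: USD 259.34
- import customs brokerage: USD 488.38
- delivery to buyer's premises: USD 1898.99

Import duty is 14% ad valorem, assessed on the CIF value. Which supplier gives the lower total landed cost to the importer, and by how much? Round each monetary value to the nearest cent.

Supplier A (CIF):
The CIF price already equals the CIF value: 241105.27
Import duty = 241105.27 × 14% = 33754.74
Buyer bears (A): 259.34 + 488.38 + 1898.99 = 2646.71
Landed cost (A) = invoice 241105.27 + 2646.71 + duty 33754.74 = 277506.72
Supplier B (FCA):
CIF value = FCA price + origin terminal + freight + insurance = 236116.74 + 444.55 + 2983.39 + 236.90 = 239781.58
Import duty = 239781.58 × 14% = 33569.42
Buyer bears (B): 444.55 + 2983.39 + 236.90 + 259.34 + 488.38 + 1898.99 = 6311.55
Landed cost (B) = invoice 236116.74 + 6311.55 + duty 33569.42 = 275997.71
Difference = |277506.72 − 275997.71| = 1509.01

Supplier B is cheaper by USD 1509.01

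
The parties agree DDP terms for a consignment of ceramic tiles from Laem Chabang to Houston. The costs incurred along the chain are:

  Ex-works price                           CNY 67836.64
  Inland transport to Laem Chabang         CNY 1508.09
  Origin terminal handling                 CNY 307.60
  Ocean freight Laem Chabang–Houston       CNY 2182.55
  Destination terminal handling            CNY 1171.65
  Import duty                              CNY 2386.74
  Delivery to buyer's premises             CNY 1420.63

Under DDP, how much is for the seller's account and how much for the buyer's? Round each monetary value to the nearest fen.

DDP: the seller bears all costs including import duty.
Seller's account: goods 67836.64 + inland to port 1508.09 + origin terminal 307.60 + freight 2182.55 + destination terminal 1171.65 + duty 2386.74 + delivery 1420.63 = 76813.90
Buyer's account: 0.00

Seller: CNY 76813.90; buyer: CNY 0.00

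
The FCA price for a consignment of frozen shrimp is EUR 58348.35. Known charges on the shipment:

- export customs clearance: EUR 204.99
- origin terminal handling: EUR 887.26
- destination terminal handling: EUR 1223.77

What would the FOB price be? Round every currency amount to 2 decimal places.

Not relevant to the conversion: export clearance — on the seller under both FCA and FOB; already in the FCA price and stays in the FOB price. destination terminal — on the buyer under both terms; not part of either seller's price.
From FCA to FOB, the seller additionally bears: origin terminal.
FOB price = 58348.35 + 887.26 = 59235.61

FOB price: EUR 59235.61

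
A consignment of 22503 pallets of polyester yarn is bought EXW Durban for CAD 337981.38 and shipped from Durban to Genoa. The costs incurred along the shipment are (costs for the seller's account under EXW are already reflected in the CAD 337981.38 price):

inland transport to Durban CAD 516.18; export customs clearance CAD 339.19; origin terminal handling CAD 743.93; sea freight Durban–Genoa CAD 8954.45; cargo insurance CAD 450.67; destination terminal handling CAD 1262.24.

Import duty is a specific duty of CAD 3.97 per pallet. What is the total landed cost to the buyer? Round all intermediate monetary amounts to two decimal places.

Total landed cost: CAD 439584.95

EXW: the seller makes goods available at their premises; the buyer bears all onward costs.
CIF value = EXW price + inland to port + export clearance + origin terminal + freight + insurance = 337981.38 + 516.18 + 339.19 + 743.93 + 8954.45 + 450.67 = 348985.80
Import duty = 22503 × 3.97 = 89336.91
Buyer bears: inland to port 516.18 + export clearance 339.19 + origin terminal 743.93 + freight 8954.45 + insurance 450.67 + destination terminal 1262.24 + duty 89336.91 = 101603.57
Landed cost = invoice 337981.38 + 101603.57 = 439584.95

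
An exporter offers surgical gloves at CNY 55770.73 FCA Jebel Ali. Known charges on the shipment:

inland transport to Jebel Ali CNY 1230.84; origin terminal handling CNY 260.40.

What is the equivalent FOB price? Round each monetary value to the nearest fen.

Not relevant to the conversion: inland to port — on the seller under both FCA and FOB; already in the FCA price and stays in the FOB price.
From FCA to FOB, the seller additionally bears: origin terminal.
FOB price = 55770.73 + 260.40 = 56031.13

FOB price: CNY 56031.13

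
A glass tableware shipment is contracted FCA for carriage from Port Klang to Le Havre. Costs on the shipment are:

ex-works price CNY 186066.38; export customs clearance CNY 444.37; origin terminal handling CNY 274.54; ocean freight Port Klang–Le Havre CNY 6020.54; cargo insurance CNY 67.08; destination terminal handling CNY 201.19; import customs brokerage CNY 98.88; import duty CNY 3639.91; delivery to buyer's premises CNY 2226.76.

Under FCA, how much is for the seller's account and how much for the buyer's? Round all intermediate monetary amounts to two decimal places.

FCA: the seller delivers export-cleared goods to the carrier; the buyer bears costs from that point.
Seller's account: goods 186066.38 + export clearance 444.37 = 186510.75
Buyer's account: origin terminal 274.54 + freight 6020.54 + insurance 67.08 + destination terminal 201.19 + brokerage 98.88 + duty 3639.91 + delivery 2226.76 = 12528.90

Seller: CNY 186510.75; buyer: CNY 12528.90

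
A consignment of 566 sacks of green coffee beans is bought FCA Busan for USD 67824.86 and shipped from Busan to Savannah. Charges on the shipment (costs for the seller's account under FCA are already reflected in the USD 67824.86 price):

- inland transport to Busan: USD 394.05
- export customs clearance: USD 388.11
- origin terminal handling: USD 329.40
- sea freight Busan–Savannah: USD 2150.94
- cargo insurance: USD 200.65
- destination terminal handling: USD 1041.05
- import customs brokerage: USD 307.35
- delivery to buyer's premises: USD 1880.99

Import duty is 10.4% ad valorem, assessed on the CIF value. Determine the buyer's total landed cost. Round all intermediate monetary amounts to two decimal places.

Total landed cost: USD 81067.85

FCA: the seller delivers export-cleared goods to the carrier; the buyer bears costs from that point.
Already in the invoice (seller's account under FCA): inland to port, export clearance — exclude.
CIF value = FCA price + origin terminal + freight + insurance = 67824.86 + 329.40 + 2150.94 + 200.65 = 70505.85
Import duty = 70505.85 × 10.4% = 7332.61
Buyer bears: origin terminal 329.40 + freight 2150.94 + insurance 200.65 + destination terminal 1041.05 + brokerage 307.35 + delivery 1880.99 + duty 7332.61 = 13242.99
Landed cost = invoice 67824.86 + 13242.99 = 81067.85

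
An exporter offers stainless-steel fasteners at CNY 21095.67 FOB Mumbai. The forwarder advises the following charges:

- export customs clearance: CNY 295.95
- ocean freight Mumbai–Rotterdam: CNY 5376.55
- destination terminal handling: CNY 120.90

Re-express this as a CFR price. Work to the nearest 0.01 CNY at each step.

CFR price: CNY 26472.22

Not relevant to the conversion: export clearance — on the seller under both FOB and CFR; already in the FOB price and stays in the CFR price. destination terminal — on the buyer under both terms; not part of either seller's price.
From FOB to CFR, the seller additionally bears: freight.
CFR price = 21095.67 + 5376.55 = 26472.22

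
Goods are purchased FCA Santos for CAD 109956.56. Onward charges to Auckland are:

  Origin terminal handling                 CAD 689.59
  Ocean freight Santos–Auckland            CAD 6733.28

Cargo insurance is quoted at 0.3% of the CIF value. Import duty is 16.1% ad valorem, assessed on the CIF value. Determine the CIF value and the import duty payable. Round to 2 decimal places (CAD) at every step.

Let C be the CIF value. C = FCA price + pre-shipment costs + freight + 0.3% × C
C − 0.3% × C = 109956.56 + 689.59 + 6733.28
0.997 × C = 117379.43
C = 117379.43 / 0.997 = 117732.63
Insurance premium = 0.3% × 117732.63 = 353.20
Import duty = 117732.63 × 16.1% = 18954.95

CIF value: CAD 117732.63; import duty: CAD 18954.95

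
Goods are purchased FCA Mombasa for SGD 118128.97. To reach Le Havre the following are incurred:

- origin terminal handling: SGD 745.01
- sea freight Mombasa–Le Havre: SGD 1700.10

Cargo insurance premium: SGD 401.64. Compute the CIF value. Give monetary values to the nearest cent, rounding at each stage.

CIF = FCA price + pre-shipment costs + freight + insurance
CIF = 118128.97 + 745.01 + 1700.10 + 401.64 = 120975.72

CIF value: SGD 120975.72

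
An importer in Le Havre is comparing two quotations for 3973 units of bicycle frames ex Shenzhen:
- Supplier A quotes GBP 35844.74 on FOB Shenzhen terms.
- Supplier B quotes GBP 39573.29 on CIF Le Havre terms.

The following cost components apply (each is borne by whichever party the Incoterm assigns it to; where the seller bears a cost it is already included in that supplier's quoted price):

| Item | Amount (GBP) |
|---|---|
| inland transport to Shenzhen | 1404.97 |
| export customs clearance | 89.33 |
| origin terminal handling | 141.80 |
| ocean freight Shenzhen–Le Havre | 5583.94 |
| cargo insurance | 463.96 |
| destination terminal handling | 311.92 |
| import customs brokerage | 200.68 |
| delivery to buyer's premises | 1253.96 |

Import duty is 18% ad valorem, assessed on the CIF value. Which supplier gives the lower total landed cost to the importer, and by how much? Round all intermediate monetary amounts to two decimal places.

Supplier B is cheaper by GBP 2736.84

Supplier A (FOB):
CIF value = FOB price + freight + insurance = 35844.74 + 5583.94 + 463.96 = 41892.64
Import duty = 41892.64 × 18% = 7540.68
Buyer bears (A): 5583.94 + 463.96 + 311.92 + 200.68 + 1253.96 = 7814.46
Landed cost (A) = invoice 35844.74 + 7814.46 + duty 7540.68 = 51199.88
Supplier B (CIF):
The CIF price already equals the CIF value: 39573.29
Import duty = 39573.29 × 18% = 7123.19
Buyer bears (B): 311.92 + 200.68 + 1253.96 = 1766.56
Landed cost (B) = invoice 39573.29 + 1766.56 + duty 7123.19 = 48463.04
Difference = |51199.88 − 48463.04| = 2736.84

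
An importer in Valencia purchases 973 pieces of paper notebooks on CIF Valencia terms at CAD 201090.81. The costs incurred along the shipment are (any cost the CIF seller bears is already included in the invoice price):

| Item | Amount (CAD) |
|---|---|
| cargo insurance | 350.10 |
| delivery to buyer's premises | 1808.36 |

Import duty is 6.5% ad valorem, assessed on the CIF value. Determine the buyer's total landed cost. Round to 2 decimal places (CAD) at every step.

CIF: the seller pays costs through ocean freight and marine insurance to the destination port.
Already in the invoice (seller's account under CIF): insurance — exclude.
The CIF price already equals the CIF value: 201090.81
Import duty = 201090.81 × 6.5% = 13070.90
Buyer bears: delivery 1808.36 + duty 13070.90 = 14879.26
Landed cost = invoice 201090.81 + 14879.26 = 215970.07

Total landed cost: CAD 215970.07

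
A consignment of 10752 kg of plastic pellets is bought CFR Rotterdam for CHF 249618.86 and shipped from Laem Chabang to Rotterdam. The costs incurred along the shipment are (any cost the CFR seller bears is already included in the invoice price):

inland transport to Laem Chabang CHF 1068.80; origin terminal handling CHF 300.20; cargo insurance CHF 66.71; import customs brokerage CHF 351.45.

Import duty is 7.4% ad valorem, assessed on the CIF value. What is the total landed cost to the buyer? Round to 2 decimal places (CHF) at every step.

Total landed cost: CHF 268513.75

CFR: the seller pays costs through ocean freight to the destination port, but not insurance.
Already in the invoice (seller's account under CFR): inland to port, origin terminal — exclude.
CIF value = CFR price + insurance = 249618.86 + 66.71 = 249685.57
Import duty = 249685.57 × 7.4% = 18476.73
Buyer bears: insurance 66.71 + brokerage 351.45 + duty 18476.73 = 18894.89
Landed cost = invoice 249618.86 + 18894.89 = 268513.75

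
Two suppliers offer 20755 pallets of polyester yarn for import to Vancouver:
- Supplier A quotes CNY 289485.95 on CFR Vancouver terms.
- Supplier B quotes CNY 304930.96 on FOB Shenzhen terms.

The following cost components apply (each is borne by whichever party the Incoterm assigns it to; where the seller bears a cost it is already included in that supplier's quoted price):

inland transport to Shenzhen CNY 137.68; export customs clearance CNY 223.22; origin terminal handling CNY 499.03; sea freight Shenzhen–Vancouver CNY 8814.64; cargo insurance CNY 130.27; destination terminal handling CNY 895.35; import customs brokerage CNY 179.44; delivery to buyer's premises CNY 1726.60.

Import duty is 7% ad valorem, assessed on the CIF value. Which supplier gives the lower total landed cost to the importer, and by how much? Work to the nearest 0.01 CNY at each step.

Supplier A is cheaper by CNY 25957.82

Supplier A (CFR):
CIF value = CFR price + insurance = 289485.95 + 130.27 = 289616.22
Import duty = 289616.22 × 7% = 20273.14
Buyer bears (A): 130.27 + 895.35 + 179.44 + 1726.60 = 2931.66
Landed cost (A) = invoice 289485.95 + 2931.66 + duty 20273.14 = 312690.75
Supplier B (FOB):
CIF value = FOB price + freight + insurance = 304930.96 + 8814.64 + 130.27 = 313875.87
Import duty = 313875.87 × 7% = 21971.31
Buyer bears (B): 8814.64 + 130.27 + 895.35 + 179.44 + 1726.60 = 11746.30
Landed cost (B) = invoice 304930.96 + 11746.30 + duty 21971.31 = 338648.57
Difference = |312690.75 − 338648.57| = 25957.82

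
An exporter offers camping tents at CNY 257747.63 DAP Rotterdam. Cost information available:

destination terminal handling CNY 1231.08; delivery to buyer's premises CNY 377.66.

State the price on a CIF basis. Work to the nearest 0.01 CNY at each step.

CIF price: CNY 256138.89

From DAP to CIF, the seller no longer bears: destination terminal, delivery.
CIF price = 257747.63 − 1231.08 − 377.66 = 256138.89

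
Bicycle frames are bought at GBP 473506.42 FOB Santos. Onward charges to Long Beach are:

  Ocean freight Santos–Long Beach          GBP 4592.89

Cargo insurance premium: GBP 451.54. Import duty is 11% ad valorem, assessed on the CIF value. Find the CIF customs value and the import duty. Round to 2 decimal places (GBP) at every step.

CIF value: GBP 478550.85; import duty: GBP 52640.59

CIF = FOB price + freight + insurance
CIF = 473506.42 + 4592.89 + 451.54 = 478550.85
Import duty = 478550.85 × 11% = 52640.59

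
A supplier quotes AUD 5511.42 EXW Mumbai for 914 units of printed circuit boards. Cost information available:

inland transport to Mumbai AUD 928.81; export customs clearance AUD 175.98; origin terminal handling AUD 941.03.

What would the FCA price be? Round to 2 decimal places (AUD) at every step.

FCA price: AUD 6616.21

Not relevant to the conversion: origin terminal — on the buyer under both terms; not part of either seller's price.
From EXW to FCA, the seller additionally bears: inland to port, export clearance.
FCA price = 5511.42 + 928.81 + 175.98 = 6616.21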